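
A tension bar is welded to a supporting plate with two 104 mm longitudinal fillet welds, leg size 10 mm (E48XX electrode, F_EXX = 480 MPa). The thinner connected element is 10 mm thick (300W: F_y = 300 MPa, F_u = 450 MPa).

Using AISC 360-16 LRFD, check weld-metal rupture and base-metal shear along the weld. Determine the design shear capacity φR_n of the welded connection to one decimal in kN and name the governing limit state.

317.6 kN (weld metal governs)

Weld metal: throat = 0.707×10 = 7.07 mm, L = 2×104 = 208 mm. φR_n = 0.75 × 0.6 × 480 × 7.07 × 208 = 317.6 kN.
Base metal shear (10 mm plate): yield φR_n = 1.0×0.6×300×10×208 = 374.4 kN; rupture φR_n = 0.75×0.6×450×10×208 = 421.2 kN; take 374.4 kN (yield).
Governing: min(317.6, 374.4) = 317.6 kN → weld metal.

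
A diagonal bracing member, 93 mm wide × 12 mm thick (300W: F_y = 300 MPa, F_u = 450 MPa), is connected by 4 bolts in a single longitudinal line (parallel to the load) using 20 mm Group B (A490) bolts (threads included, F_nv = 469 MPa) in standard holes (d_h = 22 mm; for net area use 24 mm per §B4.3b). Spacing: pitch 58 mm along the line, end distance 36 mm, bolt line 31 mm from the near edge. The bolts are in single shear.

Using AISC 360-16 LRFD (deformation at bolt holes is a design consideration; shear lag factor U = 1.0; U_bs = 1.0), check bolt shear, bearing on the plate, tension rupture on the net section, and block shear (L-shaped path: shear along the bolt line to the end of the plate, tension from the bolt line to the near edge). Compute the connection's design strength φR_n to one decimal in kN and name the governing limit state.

Bolt shear: A_b = π(20)²/4 = 314.16 mm². φR_n = 0.75 × 469 × 314.16 × 4 × 1 = 442.0 kN.
Bearing (12 mm plate, F_u = 450 MPa): end bolts L_c = 36 − 22/2 = 25, R_n = min(1.2×25×12×450, 2.4×20×12×450) = 162 kN/bolt; interior L_c = 58 − 22 = 36, R_n = 233.28 kN/bolt. φR_n = 0.75 × (1×162 + 3×233.28) = 646.4 kN.
Tension rupture (net): A_n = (93 − 1×24)×12 = 828 mm² (U = 1.0, A_e = A_n). φR_n = 0.75 × 450 × 828 = 279.5 kN.
Block shear: shear path 1×[36+3×58] = 1×210 mm, A_gv = 2520, A_nv = 1×(210 − 3.5×24)×12 = 1512 mm²; tension to near edge: (31 − 0.5×24)×12 = 228 mm². R_n = min(0.6×450×1512, 0.6×300×2520) + 1.0×450×228 = min(408.24, 453.6) + 102.6 = 510.84 kN. φR_n = 0.75 × 510.84 = 383.1 kN.
Governing: min(442.0, 646.4, 279.5, 383.1) = 279.5 kN → net-section rupture.

279.5 kN (net-section rupture governs)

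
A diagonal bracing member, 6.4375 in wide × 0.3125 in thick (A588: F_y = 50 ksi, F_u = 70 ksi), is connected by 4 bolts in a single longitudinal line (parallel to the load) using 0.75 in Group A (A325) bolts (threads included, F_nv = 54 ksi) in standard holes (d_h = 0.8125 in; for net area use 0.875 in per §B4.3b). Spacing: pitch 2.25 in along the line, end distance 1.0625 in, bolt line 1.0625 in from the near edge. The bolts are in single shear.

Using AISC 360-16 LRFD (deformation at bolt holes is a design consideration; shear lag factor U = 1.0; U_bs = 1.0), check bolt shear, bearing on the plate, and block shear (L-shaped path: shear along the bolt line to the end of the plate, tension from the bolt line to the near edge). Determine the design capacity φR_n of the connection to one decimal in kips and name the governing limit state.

Bolt shear: A_b = π(0.75)²/4 = 0.44179 in². φR_n = 0.75 × 54 × 0.44179 × 4 × 1 = 71.6 kips.
Bearing (0.3125 in plate, F_u = 70 ksi): end bolts L_c = 1.0625 − 0.8125/2 = 0.65625, R_n = min(1.2×0.65625×0.3125×70, 2.4×0.75×0.3125×70) = 17.227 kips/bolt; interior L_c = 2.25 − 0.8125 = 1.4375, R_n = 37.734 kips/bolt. φR_n = 0.75 × (1×17.227 + 3×37.734) = 97.8 kips.
Block shear: shear path 1×[1.0625+3×2.25] = 1×7.8125 in, A_gv = 2.4414, A_nv = 1×(7.8125 − 3.5×0.875)×0.3125 = 1.4844 in²; tension to near edge: (1.0625 − 0.5×0.875)×0.3125 = 0.19531 in². R_n = min(0.6×70×1.4844, 0.6×50×2.4414) + 1.0×70×0.19531 = min(62.345, 73.242) + 13.672 = 76.017 kips. φR_n = 0.75 × 76.017 = 57.0 kips.
Governing: min(71.6, 97.8, 57.0) = 57.0 kips → block shear.

57.0 kips (block shear governs)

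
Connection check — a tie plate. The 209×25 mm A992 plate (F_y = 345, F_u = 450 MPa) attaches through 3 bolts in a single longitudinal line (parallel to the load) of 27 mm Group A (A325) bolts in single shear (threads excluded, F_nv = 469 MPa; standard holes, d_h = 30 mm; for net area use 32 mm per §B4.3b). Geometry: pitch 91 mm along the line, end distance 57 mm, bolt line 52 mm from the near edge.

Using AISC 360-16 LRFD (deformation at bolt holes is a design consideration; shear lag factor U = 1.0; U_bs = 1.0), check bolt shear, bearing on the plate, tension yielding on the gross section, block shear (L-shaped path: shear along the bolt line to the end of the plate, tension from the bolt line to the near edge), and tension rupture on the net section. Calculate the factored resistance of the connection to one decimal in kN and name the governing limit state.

Bolt shear: A_b = π(27)²/4 = 572.56 mm². φR_n = 0.75 × 469 × 572.56 × 3 × 1 = 604.2 kN.
Bearing (25 mm plate, F_u = 450 MPa): end bolts L_c = 57 − 30/2 = 42, R_n = min(1.2×42×25×450, 2.4×27×25×450) = 567 kN/bolt; interior L_c = 91 − 30 = 61, R_n = 729 kN/bolt. φR_n = 0.75 × (1×567 + 2×729) = 1518.8 kN.
Tension yield (gross): A_g = 209×25 = 5225 mm². φR_n = 0.90 × 345 × 5225 = 1622.4 kN.
Block shear: shear path 1×[57+2×91] = 1×239 mm, A_gv = 5975, A_nv = 1×(239 − 2.5×32)×25 = 3975 mm²; tension to near edge: (52 − 0.5×32)×25 = 900 mm². R_n = min(0.6×450×3975, 0.6×345×5975) + 1.0×450×900 = min(1073.3, 1236.8) + 405 = 1478.3 kN. φR_n = 0.75 × 1478.3 = 1108.7 kN.
Tension rupture (net): A_n = (209 − 1×32)×25 = 4425 mm² (U = 1.0, A_e = A_n). φR_n = 0.75 × 450 × 4425 = 1493.4 kN.
Governing: min(604.2, 1518.8, 1622.4, 1108.7, 1493.4) = 604.2 kN → bolt shear.

604.2 kN (bolt shear governs)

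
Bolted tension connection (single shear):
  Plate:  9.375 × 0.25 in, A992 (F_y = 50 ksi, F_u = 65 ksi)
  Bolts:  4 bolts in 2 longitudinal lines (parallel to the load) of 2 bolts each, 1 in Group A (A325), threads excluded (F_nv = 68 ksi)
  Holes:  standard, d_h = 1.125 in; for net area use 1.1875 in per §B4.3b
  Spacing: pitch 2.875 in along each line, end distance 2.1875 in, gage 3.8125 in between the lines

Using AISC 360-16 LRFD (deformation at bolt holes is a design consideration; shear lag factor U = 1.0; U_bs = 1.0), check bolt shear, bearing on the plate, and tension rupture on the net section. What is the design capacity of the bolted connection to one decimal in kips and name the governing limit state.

Bolt shear: A_b = π(1)²/4 = 0.7854 in². φR_n = 0.75 × 68 × 0.7854 × 4 × 1 = 160.2 kips.
Bearing (0.25 in plate, F_u = 65 ksi): end bolts L_c = 2.1875 − 1.125/2 = 1.625, R_n = min(1.2×1.625×0.25×65, 2.4×1×0.25×65) = 31.688 kips/bolt; interior L_c = 2.875 − 1.125 = 1.75, R_n = 34.125 kips/bolt. φR_n = 0.75 × (2×31.688 + 2×34.125) = 98.7 kips.
Tension rupture (net): A_n = (9.375 − 2×1.1875)×0.25 = 1.75 in² (U = 1.0, A_e = A_n). φR_n = 0.75 × 65 × 1.75 = 85.3 kips.
Governing: min(160.2, 98.7, 85.3) = 85.3 kips → net-section rupture.

85.3 kips (net-section rupture governs)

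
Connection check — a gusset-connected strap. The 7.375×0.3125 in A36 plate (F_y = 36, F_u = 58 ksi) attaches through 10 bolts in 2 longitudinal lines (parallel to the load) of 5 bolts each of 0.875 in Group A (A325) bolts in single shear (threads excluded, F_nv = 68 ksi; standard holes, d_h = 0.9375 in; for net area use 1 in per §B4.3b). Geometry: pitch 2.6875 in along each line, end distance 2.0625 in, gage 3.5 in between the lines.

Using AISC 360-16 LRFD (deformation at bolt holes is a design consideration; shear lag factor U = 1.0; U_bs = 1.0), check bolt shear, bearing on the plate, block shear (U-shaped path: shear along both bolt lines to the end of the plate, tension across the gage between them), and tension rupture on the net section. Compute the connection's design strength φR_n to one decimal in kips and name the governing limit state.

73.1 kips (net-section rupture governs)

Bolt shear: A_b = π(0.875)²/4 = 0.60132 in². φR_n = 0.75 × 68 × 0.60132 × 10 × 1 = 306.7 kips.
Bearing (0.3125 in plate, F_u = 58 ksi): end bolts L_c = 2.0625 − 0.9375/2 = 1.59375, R_n = min(1.2×1.59375×0.3125×58, 2.4×0.875×0.3125×58) = 34.664 kips/bolt; interior L_c = 2.6875 − 0.9375 = 1.75, R_n = 38.063 kips/bolt. φR_n = 0.75 × (2×34.664 + 8×38.063) = 280.4 kips.
Block shear: shear path 2×[2.0625+4×2.6875] = 2×12.8125 in, A_gv = 8.0078, A_nv = 2×(12.8125 − 4.5×1)×0.3125 = 5.1953 in²; tension across gage: (3.5 − 1×1)×0.3125 = 0.78125 in². R_n = min(0.6×58×5.1953, 0.6×36×8.0078) + 1.0×58×0.78125 = min(180.8, 172.97) + 45.313 = 218.28 kips. φR_n = 0.75 × 218.28 = 163.7 kips.
Tension rupture (net): A_n = (7.375 − 2×1)×0.3125 = 1.6797 in² (U = 1.0, A_e = A_n). φR_n = 0.75 × 58 × 1.6797 = 73.1 kips.
Governing: min(306.7, 280.4, 163.7, 73.1) = 73.1 kips → net-section rupture.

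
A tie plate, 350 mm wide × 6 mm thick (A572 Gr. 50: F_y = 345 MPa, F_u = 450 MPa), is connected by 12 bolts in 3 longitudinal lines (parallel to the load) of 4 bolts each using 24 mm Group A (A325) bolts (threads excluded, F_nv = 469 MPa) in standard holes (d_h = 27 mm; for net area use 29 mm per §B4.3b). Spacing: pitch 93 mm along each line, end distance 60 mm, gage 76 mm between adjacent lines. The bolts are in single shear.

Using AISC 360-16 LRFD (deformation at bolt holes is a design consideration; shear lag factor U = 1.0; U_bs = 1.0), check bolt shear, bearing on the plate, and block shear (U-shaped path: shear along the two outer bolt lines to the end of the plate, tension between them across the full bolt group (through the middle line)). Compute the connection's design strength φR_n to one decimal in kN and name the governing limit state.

Bolt shear: A_b = π(24)²/4 = 452.39 mm². φR_n = 0.75 × 469 × 452.39 × 12 × 1 = 1909.5 kN.
Bearing (6 mm plate, F_u = 450 MPa): end bolts L_c = 60 − 27/2 = 46.5, R_n = min(1.2×46.5×6×450, 2.4×24×6×450) = 150.66 kN/bolt; interior L_c = 93 − 27 = 66, R_n = 155.52 kN/bolt. φR_n = 0.75 × (3×150.66 + 9×155.52) = 1388.7 kN.
Block shear: shear path 2×[60+3×93] = 2×339 mm, A_gv = 4068, A_nv = 2×(339 − 3.5×29)×6 = 2850 mm²; tension across gage: (152 − 2×29)×6 = 564 mm². R_n = min(0.6×450×2850, 0.6×345×4068) + 1.0×450×564 = min(769.5, 842.08) + 253.8 = 1023.3 kN. φR_n = 0.75 × 1023.3 = 767.5 kN.
Governing: min(1909.5, 1388.7, 767.5) = 767.5 kN → block shear.

767.5 kN (block shear governs)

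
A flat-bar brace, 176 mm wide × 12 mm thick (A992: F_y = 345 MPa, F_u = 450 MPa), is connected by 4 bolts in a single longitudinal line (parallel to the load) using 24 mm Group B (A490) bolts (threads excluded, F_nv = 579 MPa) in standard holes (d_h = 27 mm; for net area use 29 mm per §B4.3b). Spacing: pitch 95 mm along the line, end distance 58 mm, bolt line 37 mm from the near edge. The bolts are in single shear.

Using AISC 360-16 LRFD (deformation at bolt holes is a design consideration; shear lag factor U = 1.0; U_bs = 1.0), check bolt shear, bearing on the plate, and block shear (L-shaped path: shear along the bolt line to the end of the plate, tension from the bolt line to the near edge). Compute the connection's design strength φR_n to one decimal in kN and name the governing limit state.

678.0 kN (block shear governs)

Bolt shear: A_b = π(24)²/4 = 452.39 mm². φR_n = 0.75 × 579 × 452.39 × 4 × 1 = 785.8 kN.
Bearing (12 mm plate, F_u = 450 MPa): end bolts L_c = 58 − 27/2 = 44.5, R_n = min(1.2×44.5×12×450, 2.4×24×12×450) = 288.36 kN/bolt; interior L_c = 95 − 27 = 68, R_n = 311.04 kN/bolt. φR_n = 0.75 × (1×288.36 + 3×311.04) = 916.1 kN.
Block shear: shear path 1×[58+3×95] = 1×343 mm, A_gv = 4116, A_nv = 1×(343 − 3.5×29)×12 = 2898 mm²; tension to near edge: (37 − 0.5×29)×12 = 270 mm². R_n = min(0.6×450×2898, 0.6×345×4116) + 1.0×450×270 = min(782.46, 852.01) + 121.5 = 903.96 kN. φR_n = 0.75 × 903.96 = 678.0 kN.
Governing: min(785.8, 916.1, 678.0) = 678.0 kN → block shear.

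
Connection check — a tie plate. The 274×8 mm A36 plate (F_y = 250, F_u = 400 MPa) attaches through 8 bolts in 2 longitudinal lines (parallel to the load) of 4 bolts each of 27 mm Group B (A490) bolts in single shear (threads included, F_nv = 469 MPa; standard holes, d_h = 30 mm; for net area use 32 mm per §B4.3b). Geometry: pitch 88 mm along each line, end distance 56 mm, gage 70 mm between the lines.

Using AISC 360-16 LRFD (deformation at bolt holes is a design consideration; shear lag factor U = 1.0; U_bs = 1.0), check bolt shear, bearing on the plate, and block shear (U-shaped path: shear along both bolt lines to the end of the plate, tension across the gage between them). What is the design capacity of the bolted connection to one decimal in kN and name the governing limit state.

Bolt shear: A_b = π(27)²/4 = 572.56 mm². φR_n = 0.75 × 469 × 572.56 × 8 × 1 = 1611.2 kN.
Bearing (8 mm plate, F_u = 400 MPa): end bolts L_c = 56 − 30/2 = 41, R_n = min(1.2×41×8×400, 2.4×27×8×400) = 157.44 kN/bolt; interior L_c = 88 − 30 = 58, R_n = 207.36 kN/bolt. φR_n = 0.75 × (2×157.44 + 6×207.36) = 1169.3 kN.
Block shear: shear path 2×[56+3×88] = 2×320 mm, A_gv = 5120, A_nv = 2×(320 − 3.5×32)×8 = 3328 mm²; tension across gage: (70 − 1×32)×8 = 304 mm². R_n = min(0.6×400×3328, 0.6×250×5120) + 1.0×400×304 = min(798.72, 768) + 121.6 = 889.6 kN. φR_n = 0.75 × 889.6 = 667.2 kN.
Governing: min(1611.2, 1169.3, 667.2) = 667.2 kN → block shear.

667.2 kN (block shear governs)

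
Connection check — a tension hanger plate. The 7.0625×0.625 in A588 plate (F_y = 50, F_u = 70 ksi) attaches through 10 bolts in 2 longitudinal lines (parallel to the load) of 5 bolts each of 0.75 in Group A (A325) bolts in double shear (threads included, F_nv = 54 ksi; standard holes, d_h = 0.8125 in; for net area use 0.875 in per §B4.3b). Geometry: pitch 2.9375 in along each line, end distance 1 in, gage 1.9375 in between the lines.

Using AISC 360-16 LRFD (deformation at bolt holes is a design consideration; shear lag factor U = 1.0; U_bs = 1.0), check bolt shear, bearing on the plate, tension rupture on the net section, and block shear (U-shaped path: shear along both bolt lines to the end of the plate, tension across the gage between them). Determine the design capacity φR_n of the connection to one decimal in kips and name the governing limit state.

174.3 kips (net-section rupture governs)

Bolt shear: A_b = π(0.75)²/4 = 0.44179 in². φR_n = 0.75 × 54 × 0.44179 × 10 × 2 = 357.8 kips.
Bearing (0.625 in plate, F_u = 70 ksi): end bolts L_c = 1 − 0.8125/2 = 0.59375, R_n = min(1.2×0.59375×0.625×70, 2.4×0.75×0.625×70) = 31.172 kips/bolt; interior L_c = 2.9375 − 0.8125 = 2.125, R_n = 78.75 kips/bolt. φR_n = 0.75 × (2×31.172 + 8×78.75) = 519.3 kips.
Tension rupture (net): A_n = (7.0625 − 2×0.875)×0.625 = 3.3203 in² (U = 1.0, A_e = A_n). φR_n = 0.75 × 70 × 3.3203 = 174.3 kips.
Block shear: shear path 2×[1+4×2.9375] = 2×12.75 in, A_gv = 15.938, A_nv = 2×(12.75 − 4.5×0.875)×0.625 = 11.016 in²; tension across gage: (1.9375 − 1×0.875)×0.625 = 0.66406 in². R_n = min(0.6×70×11.016, 0.6×50×15.938) + 1.0×70×0.66406 = min(462.67, 478.14) + 46.484 = 509.15 kips. φR_n = 0.75 × 509.15 = 381.9 kips.
Governing: min(357.8, 519.3, 174.3, 381.9) = 174.3 kips → net-section rupture.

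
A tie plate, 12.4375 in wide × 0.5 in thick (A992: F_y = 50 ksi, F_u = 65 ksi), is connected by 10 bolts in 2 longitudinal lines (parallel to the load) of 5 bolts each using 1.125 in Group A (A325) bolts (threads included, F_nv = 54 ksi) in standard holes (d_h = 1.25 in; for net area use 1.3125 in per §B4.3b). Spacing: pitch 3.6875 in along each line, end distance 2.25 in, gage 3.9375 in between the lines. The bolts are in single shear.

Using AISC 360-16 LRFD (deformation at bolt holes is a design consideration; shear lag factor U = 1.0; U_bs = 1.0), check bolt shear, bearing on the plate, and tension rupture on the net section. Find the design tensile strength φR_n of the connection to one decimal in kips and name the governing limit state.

239.2 kips (net-section rupture governs)

Bolt shear: A_b = π(1.125)²/4 = 0.99402 in². φR_n = 0.75 × 54 × 0.99402 × 10 × 1 = 402.6 kips.
Bearing (0.5 in plate, F_u = 65 ksi): end bolts L_c = 2.25 − 1.25/2 = 1.625, R_n = min(1.2×1.625×0.5×65, 2.4×1.125×0.5×65) = 63.375 kips/bolt; interior L_c = 3.6875 − 1.25 = 2.4375, R_n = 87.75 kips/bolt. φR_n = 0.75 × (2×63.375 + 8×87.75) = 621.6 kips.
Tension rupture (net): A_n = (12.4375 − 2×1.3125)×0.5 = 4.9063 in² (U = 1.0, A_e = A_n). φR_n = 0.75 × 65 × 4.9063 = 239.2 kips.
Governing: min(402.6, 621.6, 239.2) = 239.2 kips → net-section rupture.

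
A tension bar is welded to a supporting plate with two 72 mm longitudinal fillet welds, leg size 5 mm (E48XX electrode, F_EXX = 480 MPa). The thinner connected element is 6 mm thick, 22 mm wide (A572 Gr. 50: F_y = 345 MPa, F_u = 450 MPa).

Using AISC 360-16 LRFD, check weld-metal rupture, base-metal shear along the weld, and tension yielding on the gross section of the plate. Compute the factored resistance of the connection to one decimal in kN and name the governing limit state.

41.0 kN (gross-section yield governs)

Weld metal: throat = 0.707×5 = 3.535 mm, L = 2×72 = 144 mm. φR_n = 0.75 × 0.6 × 480 × 3.535 × 144 = 110.0 kN.
Base metal shear (6 mm plate): yield φR_n = 1.0×0.6×345×6×144 = 178.8 kN; rupture φR_n = 0.75×0.6×450×6×144 = 175.0 kN; take 175.0 kN (rupture).
Tension yield (gross): A_g = 22×6 = 132 mm². φR_n = 0.90 × 345 × 132 = 41.0 kN.
Governing: min(110.0, 175.0, 41.0) = 41.0 kN → gross-section yield.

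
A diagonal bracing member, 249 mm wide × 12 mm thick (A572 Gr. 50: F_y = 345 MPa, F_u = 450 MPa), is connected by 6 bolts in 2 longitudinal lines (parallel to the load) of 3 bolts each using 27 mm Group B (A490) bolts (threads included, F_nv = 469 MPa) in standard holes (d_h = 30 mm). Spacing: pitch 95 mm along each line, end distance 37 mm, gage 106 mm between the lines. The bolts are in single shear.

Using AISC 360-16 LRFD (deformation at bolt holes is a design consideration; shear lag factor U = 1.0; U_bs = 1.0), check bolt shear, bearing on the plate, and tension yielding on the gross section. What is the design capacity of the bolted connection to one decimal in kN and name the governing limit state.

Bolt shear: A_b = π(27)²/4 = 572.56 mm². φR_n = 0.75 × 469 × 572.56 × 6 × 1 = 1208.4 kN.
Bearing (12 mm plate, F_u = 450 MPa): end bolts L_c = 37 − 30/2 = 22, R_n = min(1.2×22×12×450, 2.4×27×12×450) = 142.56 kN/bolt; interior L_c = 95 − 30 = 65, R_n = 349.92 kN/bolt. φR_n = 0.75 × (2×142.56 + 4×349.92) = 1263.6 kN.
Tension yield (gross): A_g = 249×12 = 2988 mm². φR_n = 0.90 × 345 × 2988 = 927.8 kN.
Governing: min(1208.4, 1263.6, 927.8) = 927.8 kN → gross-section yield.

927.8 kN (gross-section yield governs)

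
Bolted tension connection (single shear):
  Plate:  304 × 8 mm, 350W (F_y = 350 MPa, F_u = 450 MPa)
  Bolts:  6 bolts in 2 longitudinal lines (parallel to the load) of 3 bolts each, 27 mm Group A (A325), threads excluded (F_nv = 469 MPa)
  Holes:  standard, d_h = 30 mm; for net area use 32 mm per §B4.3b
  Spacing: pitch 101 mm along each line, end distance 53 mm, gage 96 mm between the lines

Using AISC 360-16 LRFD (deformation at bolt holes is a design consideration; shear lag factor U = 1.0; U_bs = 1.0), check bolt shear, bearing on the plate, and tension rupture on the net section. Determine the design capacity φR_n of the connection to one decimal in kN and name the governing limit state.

Bolt shear: A_b = π(27)²/4 = 572.56 mm². φR_n = 0.75 × 469 × 572.56 × 6 × 1 = 1208.4 kN.
Bearing (8 mm plate, F_u = 450 MPa): end bolts L_c = 53 − 30/2 = 38, R_n = min(1.2×38×8×450, 2.4×27×8×450) = 164.16 kN/bolt; interior L_c = 101 − 30 = 71, R_n = 233.28 kN/bolt. φR_n = 0.75 × (2×164.16 + 4×233.28) = 946.1 kN.
Tension rupture (net): A_n = (304 − 2×32)×8 = 1920 mm² (U = 1.0, A_e = A_n). φR_n = 0.75 × 450 × 1920 = 648.0 kN.
Governing: min(1208.4, 946.1, 648.0) = 648.0 kN → net-section rupture.

648.0 kN (net-section rupture governs)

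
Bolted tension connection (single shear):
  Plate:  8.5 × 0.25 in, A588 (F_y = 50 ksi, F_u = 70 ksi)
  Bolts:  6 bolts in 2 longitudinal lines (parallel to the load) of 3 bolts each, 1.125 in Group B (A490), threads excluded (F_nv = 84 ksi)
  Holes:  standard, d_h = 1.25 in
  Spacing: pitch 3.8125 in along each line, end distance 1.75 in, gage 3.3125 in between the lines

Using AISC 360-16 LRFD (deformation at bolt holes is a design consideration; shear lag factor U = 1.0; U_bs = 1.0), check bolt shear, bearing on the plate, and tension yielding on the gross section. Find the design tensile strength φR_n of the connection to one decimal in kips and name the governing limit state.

95.6 kips (gross-section yield governs)

Bolt shear: A_b = π(1.125)²/4 = 0.99402 in². φR_n = 0.75 × 84 × 0.99402 × 6 × 1 = 375.7 kips.
Bearing (0.25 in plate, F_u = 70 ksi): end bolts L_c = 1.75 − 1.25/2 = 1.125, R_n = min(1.2×1.125×0.25×70, 2.4×1.125×0.25×70) = 23.625 kips/bolt; interior L_c = 3.8125 − 1.25 = 2.5625, R_n = 47.25 kips/bolt. φR_n = 0.75 × (2×23.625 + 4×47.25) = 177.2 kips.
Tension yield (gross): A_g = 8.5×0.25 = 2.125 in². φR_n = 0.90 × 50 × 2.125 = 95.6 kips.
Governing: min(375.7, 177.2, 95.6) = 95.6 kips → gross-section yield.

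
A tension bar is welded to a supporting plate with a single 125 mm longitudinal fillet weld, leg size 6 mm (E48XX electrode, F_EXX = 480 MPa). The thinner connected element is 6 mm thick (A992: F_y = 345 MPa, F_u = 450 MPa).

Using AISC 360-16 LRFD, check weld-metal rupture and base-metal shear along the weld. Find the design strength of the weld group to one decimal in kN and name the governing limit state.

Weld metal: throat = 0.707×6 = 4.242 mm, L = 125 mm. φR_n = 0.75 × 0.6 × 480 × 4.242 × 125 = 114.5 kN.
Base metal shear (6 mm plate): yield φR_n = 1.0×0.6×345×6×125 = 155.3 kN; rupture φR_n = 0.75×0.6×450×6×125 = 151.9 kN; take 151.9 kN (rupture).
Governing: min(114.5, 151.9) = 114.5 kN → weld metal.

114.5 kN (weld metal governs)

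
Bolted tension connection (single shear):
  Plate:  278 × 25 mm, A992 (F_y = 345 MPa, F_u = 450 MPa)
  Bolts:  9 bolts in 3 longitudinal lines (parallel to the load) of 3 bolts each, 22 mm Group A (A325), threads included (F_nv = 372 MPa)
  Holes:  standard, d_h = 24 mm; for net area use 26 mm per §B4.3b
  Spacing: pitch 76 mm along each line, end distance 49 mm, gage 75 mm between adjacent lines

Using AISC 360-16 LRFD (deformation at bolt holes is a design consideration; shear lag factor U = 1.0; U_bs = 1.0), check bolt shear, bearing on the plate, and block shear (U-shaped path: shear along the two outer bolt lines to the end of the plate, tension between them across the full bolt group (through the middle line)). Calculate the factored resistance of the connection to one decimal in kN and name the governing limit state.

Bolt shear: A_b = π(22)²/4 = 380.13 mm². φR_n = 0.75 × 372 × 380.13 × 9 × 1 = 954.5 kN.
Bearing (25 mm plate, F_u = 450 MPa): end bolts L_c = 49 − 24/2 = 37, R_n = min(1.2×37×25×450, 2.4×22×25×450) = 499.5 kN/bolt; interior L_c = 76 − 24 = 52, R_n = 594 kN/bolt. φR_n = 0.75 × (3×499.5 + 6×594) = 3796.9 kN.
Block shear: shear path 2×[49+2×76] = 2×201 mm, A_gv = 10050, A_nv = 2×(201 − 2.5×26)×25 = 6800 mm²; tension across gage: (150 − 2×26)×25 = 2450 mm². R_n = min(0.6×450×6800, 0.6×345×10050) + 1.0×450×2450 = min(1836, 2080.4) + 1102.5 = 2938.5 kN. φR_n = 0.75 × 2938.5 = 2203.9 kN.
Governing: min(954.5, 3796.9, 2203.9) = 954.5 kN → bolt shear.

954.5 kN (bolt shear governs)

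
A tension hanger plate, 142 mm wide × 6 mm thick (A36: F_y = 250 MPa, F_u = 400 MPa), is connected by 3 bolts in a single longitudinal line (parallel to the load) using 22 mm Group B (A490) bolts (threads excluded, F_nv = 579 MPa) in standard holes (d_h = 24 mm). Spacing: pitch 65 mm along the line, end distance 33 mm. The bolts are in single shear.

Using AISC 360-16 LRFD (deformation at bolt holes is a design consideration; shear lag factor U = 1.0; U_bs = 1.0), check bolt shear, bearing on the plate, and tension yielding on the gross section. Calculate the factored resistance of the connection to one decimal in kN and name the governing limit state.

191.7 kN (gross-section yield governs)

Bolt shear: A_b = π(22)²/4 = 380.13 mm². φR_n = 0.75 × 579 × 380.13 × 3 × 1 = 495.2 kN.
Bearing (6 mm plate, F_u = 400 MPa): end bolts L_c = 33 − 24/2 = 21, R_n = min(1.2×21×6×400, 2.4×22×6×400) = 60.48 kN/bolt; interior L_c = 65 − 24 = 41, R_n = 118.08 kN/bolt. φR_n = 0.75 × (1×60.48 + 2×118.08) = 222.5 kN.
Tension yield (gross): A_g = 142×6 = 852 mm². φR_n = 0.90 × 250 × 852 = 191.7 kN.
Governing: min(495.2, 222.5, 191.7) = 191.7 kN → gross-section yield.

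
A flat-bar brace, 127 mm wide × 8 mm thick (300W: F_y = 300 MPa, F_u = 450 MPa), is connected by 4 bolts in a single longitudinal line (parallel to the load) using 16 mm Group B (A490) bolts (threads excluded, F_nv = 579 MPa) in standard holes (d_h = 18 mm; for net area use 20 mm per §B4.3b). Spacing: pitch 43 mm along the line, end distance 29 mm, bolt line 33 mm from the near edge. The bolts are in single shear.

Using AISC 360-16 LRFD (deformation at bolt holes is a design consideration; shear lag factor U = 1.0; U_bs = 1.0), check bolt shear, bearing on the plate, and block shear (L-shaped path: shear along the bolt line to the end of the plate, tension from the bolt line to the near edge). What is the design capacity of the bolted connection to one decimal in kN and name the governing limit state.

204.7 kN (block shear governs)

Bolt shear: A_b = π(16)²/4 = 201.06 mm². φR_n = 0.75 × 579 × 201.06 × 4 × 1 = 349.2 kN.
Bearing (8 mm plate, F_u = 450 MPa): end bolts L_c = 29 − 18/2 = 20, R_n = min(1.2×20×8×450, 2.4×16×8×450) = 86.4 kN/bolt; interior L_c = 43 − 18 = 25, R_n = 108 kN/bolt. φR_n = 0.75 × (1×86.4 + 3×108) = 307.8 kN.
Block shear: shear path 1×[29+3×43] = 1×158 mm, A_gv = 1264, A_nv = 1×(158 − 3.5×20)×8 = 704 mm²; tension to near edge: (33 − 0.5×20)×8 = 184 mm². R_n = min(0.6×450×704, 0.6×300×1264) + 1.0×450×184 = min(190.08, 227.52) + 82.8 = 272.88 kN. φR_n = 0.75 × 272.88 = 204.7 kN.
Governing: min(349.2, 307.8, 204.7) = 204.7 kN → block shear.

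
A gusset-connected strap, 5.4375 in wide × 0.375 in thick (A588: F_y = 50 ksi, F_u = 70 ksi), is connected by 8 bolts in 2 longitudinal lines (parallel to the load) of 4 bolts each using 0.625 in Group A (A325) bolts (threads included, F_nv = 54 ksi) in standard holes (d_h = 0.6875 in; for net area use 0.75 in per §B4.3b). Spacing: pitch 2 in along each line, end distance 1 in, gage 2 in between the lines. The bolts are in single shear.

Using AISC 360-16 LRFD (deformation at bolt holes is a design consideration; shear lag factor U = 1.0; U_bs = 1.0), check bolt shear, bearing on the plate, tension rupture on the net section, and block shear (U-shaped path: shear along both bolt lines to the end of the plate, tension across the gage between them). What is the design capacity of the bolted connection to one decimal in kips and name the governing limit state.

Bolt shear: A_b = π(0.625)²/4 = 0.3068 in². φR_n = 0.75 × 54 × 0.3068 × 8 × 1 = 99.4 kips.
Bearing (0.375 in plate, F_u = 70 ksi): end bolts L_c = 1 − 0.6875/2 = 0.65625, R_n = min(1.2×0.65625×0.375×70, 2.4×0.625×0.375×70) = 20.672 kips/bolt; interior L_c = 2 − 0.6875 = 1.3125, R_n = 39.375 kips/bolt. φR_n = 0.75 × (2×20.672 + 6×39.375) = 208.2 kips.
Tension rupture (net): A_n = (5.4375 − 2×0.75)×0.375 = 1.4766 in² (U = 1.0, A_e = A_n). φR_n = 0.75 × 70 × 1.4766 = 77.5 kips.
Block shear: shear path 2×[1+3×2] = 2×7 in, A_gv = 5.25, A_nv = 2×(7 − 3.5×0.75)×0.375 = 3.2813 in²; tension across gage: (2 − 1×0.75)×0.375 = 0.46875 in². R_n = min(0.6×70×3.2813, 0.6×50×5.25) + 1.0×70×0.46875 = min(137.81, 157.5) + 32.813 = 170.62 kips. φR_n = 0.75 × 170.62 = 128.0 kips.
Governing: min(99.4, 208.2, 77.5, 128.0) = 77.5 kips → net-section rupture.

77.5 kips (net-section rupture governs)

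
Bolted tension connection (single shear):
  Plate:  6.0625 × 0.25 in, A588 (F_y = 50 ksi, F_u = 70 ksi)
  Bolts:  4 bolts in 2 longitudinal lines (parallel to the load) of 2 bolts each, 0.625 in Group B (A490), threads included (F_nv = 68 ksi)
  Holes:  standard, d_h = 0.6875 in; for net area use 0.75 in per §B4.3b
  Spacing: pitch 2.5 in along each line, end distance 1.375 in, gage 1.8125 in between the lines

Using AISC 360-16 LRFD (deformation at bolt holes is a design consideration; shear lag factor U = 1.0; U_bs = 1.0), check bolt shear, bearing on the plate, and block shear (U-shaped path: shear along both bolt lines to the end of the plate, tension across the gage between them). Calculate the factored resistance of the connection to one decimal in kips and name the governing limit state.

Bolt shear: A_b = π(0.625)²/4 = 0.3068 in². φR_n = 0.75 × 68 × 0.3068 × 4 × 1 = 62.6 kips.
Bearing (0.25 in plate, F_u = 70 ksi): end bolts L_c = 1.375 − 0.6875/2 = 1.03125, R_n = min(1.2×1.03125×0.25×70, 2.4×0.625×0.25×70) = 21.656 kips/bolt; interior L_c = 2.5 − 0.6875 = 1.8125, R_n = 26.25 kips/bolt. φR_n = 0.75 × (2×21.656 + 2×26.25) = 71.9 kips.
Block shear: shear path 2×[1.375+1×2.5] = 2×3.875 in, A_gv = 1.9375, A_nv = 2×(3.875 − 1.5×0.75)×0.25 = 1.375 in²; tension across gage: (1.8125 − 1×0.75)×0.25 = 0.26563 in². R_n = min(0.6×70×1.375, 0.6×50×1.9375) + 1.0×70×0.26563 = min(57.75, 58.125) + 18.594 = 76.344 kips. φR_n = 0.75 × 76.344 = 57.3 kips.
Governing: min(62.6, 71.9, 57.3) = 57.3 kips → block shear.

57.3 kips (block shear governs)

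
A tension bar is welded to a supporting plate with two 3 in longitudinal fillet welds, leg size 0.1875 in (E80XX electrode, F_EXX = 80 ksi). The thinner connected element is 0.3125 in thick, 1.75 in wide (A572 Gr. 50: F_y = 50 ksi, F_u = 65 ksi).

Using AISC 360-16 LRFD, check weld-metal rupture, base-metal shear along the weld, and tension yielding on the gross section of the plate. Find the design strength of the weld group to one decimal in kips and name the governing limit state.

24.6 kips (gross-section yield governs)

Weld metal: throat = 0.707×0.1875 = 0.13256 in, L = 2×3 = 6 in. φR_n = 0.75 × 0.6 × 80 × 0.13256 × 6 = 28.6 kips.
Base metal shear (0.3125 in plate): yield φR_n = 1.0×0.6×50×0.3125×6 = 56.3 kips; rupture φR_n = 0.75×0.6×65×0.3125×6 = 54.8 kips; take 54.8 kips (rupture).
Tension yield (gross): A_g = 1.75×0.3125 = 0.54688 in². φR_n = 0.90 × 50 × 0.54688 = 24.6 kips.
Governing: min(28.6, 54.8, 24.6) = 24.6 kips → gross-section yield.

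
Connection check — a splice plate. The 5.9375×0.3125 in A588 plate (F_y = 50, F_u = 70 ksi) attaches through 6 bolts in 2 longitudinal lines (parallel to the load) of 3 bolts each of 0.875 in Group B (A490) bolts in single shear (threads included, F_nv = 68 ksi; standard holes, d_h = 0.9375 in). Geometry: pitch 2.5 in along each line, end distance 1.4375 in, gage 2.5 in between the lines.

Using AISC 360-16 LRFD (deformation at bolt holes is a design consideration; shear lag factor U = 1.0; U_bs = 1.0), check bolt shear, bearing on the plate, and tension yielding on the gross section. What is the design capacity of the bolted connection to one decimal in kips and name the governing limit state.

Bolt shear: A_b = π(0.875)²/4 = 0.60132 in². φR_n = 0.75 × 68 × 0.60132 × 6 × 1 = 184.0 kips.
Bearing (0.3125 in plate, F_u = 70 ksi): end bolts L_c = 1.4375 − 0.9375/2 = 0.96875, R_n = min(1.2×0.96875×0.3125×70, 2.4×0.875×0.3125×70) = 25.43 kips/bolt; interior L_c = 2.5 − 0.9375 = 1.5625, R_n = 41.016 kips/bolt. φR_n = 0.75 × (2×25.43 + 4×41.016) = 161.2 kips.
Tension yield (gross): A_g = 5.9375×0.3125 = 1.8555 in². φR_n = 0.90 × 50 × 1.8555 = 83.5 kips.
Governing: min(184.0, 161.2, 83.5) = 83.5 kips → gross-section yield.

83.5 kips (gross-section yield governs)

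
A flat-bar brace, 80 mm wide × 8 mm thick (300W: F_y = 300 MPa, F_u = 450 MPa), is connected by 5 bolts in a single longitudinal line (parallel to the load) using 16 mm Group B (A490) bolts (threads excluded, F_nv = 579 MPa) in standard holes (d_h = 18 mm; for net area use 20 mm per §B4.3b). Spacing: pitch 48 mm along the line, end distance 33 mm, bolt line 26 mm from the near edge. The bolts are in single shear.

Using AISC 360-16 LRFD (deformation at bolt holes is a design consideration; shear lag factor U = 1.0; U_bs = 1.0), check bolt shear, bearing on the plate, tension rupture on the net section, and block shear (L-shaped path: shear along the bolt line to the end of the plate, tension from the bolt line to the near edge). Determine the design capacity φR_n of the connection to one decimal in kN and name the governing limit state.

162.0 kN (net-section rupture governs)

Bolt shear: A_b = π(16)²/4 = 201.06 mm². φR_n = 0.75 × 579 × 201.06 × 5 × 1 = 436.6 kN.
Bearing (8 mm plate, F_u = 450 MPa): end bolts L_c = 33 − 18/2 = 24, R_n = min(1.2×24×8×450, 2.4×16×8×450) = 103.68 kN/bolt; interior L_c = 48 − 18 = 30, R_n = 129.6 kN/bolt. φR_n = 0.75 × (1×103.68 + 4×129.6) = 466.6 kN.
Tension rupture (net): A_n = (80 − 1×20)×8 = 480 mm² (U = 1.0, A_e = A_n). φR_n = 0.75 × 450 × 480 = 162.0 kN.
Block shear: shear path 1×[33+4×48] = 1×225 mm, A_gv = 1800, A_nv = 1×(225 − 4.5×20)×8 = 1080 mm²; tension to near edge: (26 − 0.5×20)×8 = 128 mm². R_n = min(0.6×450×1080, 0.6×300×1800) + 1.0×450×128 = min(291.6, 324) + 57.6 = 349.2 kN. φR_n = 0.75 × 349.2 = 261.9 kN.
Governing: min(436.6, 466.6, 162.0, 261.9) = 162.0 kN → net-section rupture.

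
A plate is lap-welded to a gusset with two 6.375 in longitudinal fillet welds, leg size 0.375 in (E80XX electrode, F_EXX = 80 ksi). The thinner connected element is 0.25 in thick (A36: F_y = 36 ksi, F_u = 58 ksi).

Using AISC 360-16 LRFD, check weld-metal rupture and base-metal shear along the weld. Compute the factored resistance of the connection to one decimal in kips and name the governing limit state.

Weld metal: throat = 0.707×0.375 = 0.26513 in, L = 2×6.375 = 12.75 in. φR_n = 0.75 × 0.6 × 80 × 0.26513 × 12.75 = 121.7 kips.
Base metal shear (0.25 in plate): yield φR_n = 1.0×0.6×36×0.25×12.75 = 68.9 kips; rupture φR_n = 0.75×0.6×58×0.25×12.75 = 83.2 kips; take 68.9 kips (yield).
Governing: min(121.7, 68.9) = 68.9 kips → base-metal shear.

68.9 kips (base-metal shear governs)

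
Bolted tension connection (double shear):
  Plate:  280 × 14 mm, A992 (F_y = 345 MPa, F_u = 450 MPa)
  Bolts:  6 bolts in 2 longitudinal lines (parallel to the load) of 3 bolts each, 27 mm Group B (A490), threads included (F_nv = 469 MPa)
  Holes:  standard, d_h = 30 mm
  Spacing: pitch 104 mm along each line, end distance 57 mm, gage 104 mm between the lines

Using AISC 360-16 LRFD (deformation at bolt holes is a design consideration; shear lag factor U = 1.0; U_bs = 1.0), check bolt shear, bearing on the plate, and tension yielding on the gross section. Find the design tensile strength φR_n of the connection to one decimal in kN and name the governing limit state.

1217.2 kN (gross-section yield governs)

Bolt shear: A_b = π(27)²/4 = 572.56 mm². φR_n = 0.75 × 469 × 572.56 × 6 × 2 = 2416.8 kN.
Bearing (14 mm plate, F_u = 450 MPa): end bolts L_c = 57 − 30/2 = 42, R_n = min(1.2×42×14×450, 2.4×27×14×450) = 317.52 kN/bolt; interior L_c = 104 − 30 = 74, R_n = 408.24 kN/bolt. φR_n = 0.75 × (2×317.52 + 4×408.24) = 1701.0 kN.
Tension yield (gross): A_g = 280×14 = 3920 mm². φR_n = 0.90 × 345 × 3920 = 1217.2 kN.
Governing: min(2416.8, 1701.0, 1217.2) = 1217.2 kN → gross-section yield.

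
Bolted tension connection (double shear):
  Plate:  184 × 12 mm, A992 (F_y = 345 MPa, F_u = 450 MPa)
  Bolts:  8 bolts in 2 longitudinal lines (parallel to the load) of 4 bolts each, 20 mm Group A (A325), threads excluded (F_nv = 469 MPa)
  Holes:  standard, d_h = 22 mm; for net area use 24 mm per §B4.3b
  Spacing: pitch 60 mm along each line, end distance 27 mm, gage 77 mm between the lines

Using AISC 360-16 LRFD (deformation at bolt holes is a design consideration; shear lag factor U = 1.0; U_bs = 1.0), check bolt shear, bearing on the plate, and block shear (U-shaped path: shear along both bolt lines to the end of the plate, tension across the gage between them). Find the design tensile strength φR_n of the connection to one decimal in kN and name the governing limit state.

812.4 kN (block shear governs)

Bolt shear: A_b = π(20)²/4 = 314.16 mm². φR_n = 0.75 × 469 × 314.16 × 8 × 2 = 1768.1 kN.
Bearing (12 mm plate, F_u = 450 MPa): end bolts L_c = 27 − 22/2 = 16, R_n = min(1.2×16×12×450, 2.4×20×12×450) = 103.68 kN/bolt; interior L_c = 60 − 22 = 38, R_n = 246.24 kN/bolt. φR_n = 0.75 × (2×103.68 + 6×246.24) = 1263.6 kN.
Block shear: shear path 2×[27+3×60] = 2×207 mm, A_gv = 4968, A_nv = 2×(207 − 3.5×24)×12 = 2952 mm²; tension across gage: (77 − 1×24)×12 = 636 mm². R_n = min(0.6×450×2952, 0.6×345×4968) + 1.0×450×636 = min(797.04, 1028.4) + 286.2 = 1083.2 kN. φR_n = 0.75 × 1083.2 = 812.4 kN.
Governing: min(1768.1, 1263.6, 812.4) = 812.4 kN → block shear.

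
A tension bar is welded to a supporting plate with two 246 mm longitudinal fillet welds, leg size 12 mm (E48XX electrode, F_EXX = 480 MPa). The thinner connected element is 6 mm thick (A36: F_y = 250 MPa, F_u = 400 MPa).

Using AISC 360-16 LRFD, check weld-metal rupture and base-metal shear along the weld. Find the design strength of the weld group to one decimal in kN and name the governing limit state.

Weld metal: throat = 0.707×12 = 8.484 mm, L = 2×246 = 492 mm. φR_n = 0.75 × 0.6 × 480 × 8.484 × 492 = 901.6 kN.
Base metal shear (6 mm plate): yield φR_n = 1.0×0.6×250×6×492 = 442.8 kN; rupture φR_n = 0.75×0.6×400×6×492 = 531.4 kN; take 442.8 kN (yield).
Governing: min(901.6, 442.8) = 442.8 kN → base-metal shear.

442.8 kN (base-metal shear governs)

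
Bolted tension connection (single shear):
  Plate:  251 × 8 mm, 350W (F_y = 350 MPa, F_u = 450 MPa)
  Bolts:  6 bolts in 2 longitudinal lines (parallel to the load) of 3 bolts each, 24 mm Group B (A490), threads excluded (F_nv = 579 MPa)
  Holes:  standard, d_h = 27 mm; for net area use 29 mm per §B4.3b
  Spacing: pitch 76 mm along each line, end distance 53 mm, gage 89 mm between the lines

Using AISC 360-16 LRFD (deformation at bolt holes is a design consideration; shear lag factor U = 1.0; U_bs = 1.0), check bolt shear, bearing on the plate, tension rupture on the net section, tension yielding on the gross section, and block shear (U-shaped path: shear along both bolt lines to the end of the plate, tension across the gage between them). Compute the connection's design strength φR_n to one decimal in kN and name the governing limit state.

521.1 kN (net-section rupture governs)

Bolt shear: A_b = π(24)²/4 = 452.39 mm². φR_n = 0.75 × 579 × 452.39 × 6 × 1 = 1178.7 kN.
Bearing (8 mm plate, F_u = 450 MPa): end bolts L_c = 53 − 27/2 = 39.5, R_n = min(1.2×39.5×8×450, 2.4×24×8×450) = 170.64 kN/bolt; interior L_c = 76 − 27 = 49, R_n = 207.36 kN/bolt. φR_n = 0.75 × (2×170.64 + 4×207.36) = 878.0 kN.
Tension rupture (net): A_n = (251 − 2×29)×8 = 1544 mm² (U = 1.0, A_e = A_n). φR_n = 0.75 × 450 × 1544 = 521.1 kN.
Tension yield (gross): A_g = 251×8 = 2008 mm². φR_n = 0.90 × 350 × 2008 = 632.5 kN.
Block shear: shear path 2×[53+2×76] = 2×205 mm, A_gv = 3280, A_nv = 2×(205 − 2.5×29)×8 = 2120 mm²; tension across gage: (89 − 1×29)×8 = 480 mm². R_n = min(0.6×450×2120, 0.6×350×3280) + 1.0×450×480 = min(572.4, 688.8) + 216 = 788.4 kN. φR_n = 0.75 × 788.4 = 591.3 kN.
Governing: min(1178.7, 878.0, 521.1, 632.5, 591.3) = 521.1 kN → net-section rupture.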